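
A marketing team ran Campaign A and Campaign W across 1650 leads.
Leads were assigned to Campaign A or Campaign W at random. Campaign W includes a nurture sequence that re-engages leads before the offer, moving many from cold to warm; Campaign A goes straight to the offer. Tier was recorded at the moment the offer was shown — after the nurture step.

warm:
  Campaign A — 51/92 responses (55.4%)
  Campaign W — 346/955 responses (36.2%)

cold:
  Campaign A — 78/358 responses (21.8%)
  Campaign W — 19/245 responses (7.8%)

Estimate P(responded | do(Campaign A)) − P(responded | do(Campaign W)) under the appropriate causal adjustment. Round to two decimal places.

Within every engagement tier level Campaign A has the higher rate, yet pooled Campaign W does — Simpson's reversal.
Engagement tier is downstream of the campaign. One should not condition on a consequence of treatment, so the overall rates are the right comparison.
The causal difference is the pooled difference: 0.287 − 0.304 = -0.018.

-0.02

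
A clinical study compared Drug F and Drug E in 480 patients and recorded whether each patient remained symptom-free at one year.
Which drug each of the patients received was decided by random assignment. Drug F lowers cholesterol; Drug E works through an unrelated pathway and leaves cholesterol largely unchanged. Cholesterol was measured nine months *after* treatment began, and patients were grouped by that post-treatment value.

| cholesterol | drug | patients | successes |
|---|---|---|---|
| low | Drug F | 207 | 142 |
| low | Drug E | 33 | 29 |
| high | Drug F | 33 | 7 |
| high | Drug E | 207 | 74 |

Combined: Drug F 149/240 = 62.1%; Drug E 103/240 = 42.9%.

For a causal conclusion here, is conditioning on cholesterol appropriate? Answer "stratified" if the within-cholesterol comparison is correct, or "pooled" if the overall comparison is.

Cholesterol is downstream of the drug. One should not condition on a consequence of treatment, so the overall rates are the right comparison.
Pooled: Drug F 62.1% vs Drug E 42.9%; Drug F is higher overall.

pooled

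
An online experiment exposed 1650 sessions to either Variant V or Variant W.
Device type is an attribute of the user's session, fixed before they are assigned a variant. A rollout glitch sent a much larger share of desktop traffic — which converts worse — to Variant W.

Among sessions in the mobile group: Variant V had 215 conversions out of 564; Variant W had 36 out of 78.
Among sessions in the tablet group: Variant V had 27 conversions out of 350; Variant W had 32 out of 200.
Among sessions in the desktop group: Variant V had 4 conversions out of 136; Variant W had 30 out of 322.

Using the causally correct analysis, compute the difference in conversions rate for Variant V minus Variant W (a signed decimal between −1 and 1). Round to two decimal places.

-0.08

The stratified and pooled comparisons disagree (Variant W wins within each device type; Variant V wins overall), so the answer turns on the causal role of device type.
Nothing the variant does changes device type; the imbalance is an allocation artefact. With device type also predicting the outcome, the pooled figure is confounded, and the within-stratum comparison is the causal one.
Adjusting over the population distribution of device type: 0.389·(0.381−0.462) + 0.333·(0.077−0.160) + 0.278·(0.029−0.093) = -0.077.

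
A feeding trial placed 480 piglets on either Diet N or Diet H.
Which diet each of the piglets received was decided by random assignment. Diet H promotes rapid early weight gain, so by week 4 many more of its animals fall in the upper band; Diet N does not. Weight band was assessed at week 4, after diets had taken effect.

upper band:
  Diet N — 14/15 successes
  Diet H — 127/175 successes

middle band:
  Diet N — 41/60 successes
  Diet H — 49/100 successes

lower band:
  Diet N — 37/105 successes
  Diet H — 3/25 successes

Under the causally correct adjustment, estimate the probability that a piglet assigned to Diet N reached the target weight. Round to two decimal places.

Because the diet influences week-4 weight band, week-4 weight band is a post-treatment mediator, not a confounder. Stratifying on it would bias the estimate; the causal effect is the crude pooled difference.
So P(outcome | do(Diet N)) is just the pooled rate for Diet N: 92/180 = 0.511.

0.51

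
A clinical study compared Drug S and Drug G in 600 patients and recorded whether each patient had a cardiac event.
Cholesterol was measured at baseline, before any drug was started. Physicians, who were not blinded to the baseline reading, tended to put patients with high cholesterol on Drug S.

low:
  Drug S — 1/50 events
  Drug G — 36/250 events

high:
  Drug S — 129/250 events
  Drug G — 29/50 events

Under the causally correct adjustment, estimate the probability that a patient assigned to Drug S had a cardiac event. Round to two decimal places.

Nothing the drug does changes cholesterol; the imbalance is an allocation artefact. With cholesterol also predicting the outcome, the pooled figure is confounded, and the within-stratum comparison is the causal one.
Standardising Drug S to the population cholesterol mix: 0.500·1/50 + 0.500·129/250 = 0.268.

0.27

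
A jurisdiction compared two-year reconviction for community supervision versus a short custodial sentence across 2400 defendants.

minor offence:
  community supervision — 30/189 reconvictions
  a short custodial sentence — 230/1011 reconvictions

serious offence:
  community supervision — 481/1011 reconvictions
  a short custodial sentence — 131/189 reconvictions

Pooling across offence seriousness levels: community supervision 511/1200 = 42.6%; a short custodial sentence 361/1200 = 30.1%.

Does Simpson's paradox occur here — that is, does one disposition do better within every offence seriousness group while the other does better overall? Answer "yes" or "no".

yes

Within each offence seriousness level (minor offence 15.9% vs 22.7%; serious offence 47.6% vs 69.3%), community supervision has the lower rate every time. Pooled: 42.6% vs 30.1% — a short custodial sentence has the lower rate overall. The two comparisons disagree.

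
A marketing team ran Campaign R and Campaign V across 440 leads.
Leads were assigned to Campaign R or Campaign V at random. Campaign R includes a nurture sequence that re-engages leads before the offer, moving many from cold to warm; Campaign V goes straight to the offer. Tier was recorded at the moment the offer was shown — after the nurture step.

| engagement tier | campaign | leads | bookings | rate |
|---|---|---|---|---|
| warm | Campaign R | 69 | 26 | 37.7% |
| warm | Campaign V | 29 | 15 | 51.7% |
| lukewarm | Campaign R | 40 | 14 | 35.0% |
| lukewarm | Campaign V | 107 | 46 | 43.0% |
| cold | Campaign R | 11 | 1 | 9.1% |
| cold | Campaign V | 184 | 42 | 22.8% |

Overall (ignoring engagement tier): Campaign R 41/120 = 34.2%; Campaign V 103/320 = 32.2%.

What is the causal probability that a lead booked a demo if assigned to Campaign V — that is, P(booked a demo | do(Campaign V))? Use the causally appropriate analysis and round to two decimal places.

0.32

The distribution of engagement tier is itself part of what the campaign does — it is an intermediate outcome. Holding it fixed would remove that part of the effect; the total effect is the pooled difference.
So P(outcome | do(Campaign V)) is just the pooled rate for Campaign V: 103/320 = 0.322.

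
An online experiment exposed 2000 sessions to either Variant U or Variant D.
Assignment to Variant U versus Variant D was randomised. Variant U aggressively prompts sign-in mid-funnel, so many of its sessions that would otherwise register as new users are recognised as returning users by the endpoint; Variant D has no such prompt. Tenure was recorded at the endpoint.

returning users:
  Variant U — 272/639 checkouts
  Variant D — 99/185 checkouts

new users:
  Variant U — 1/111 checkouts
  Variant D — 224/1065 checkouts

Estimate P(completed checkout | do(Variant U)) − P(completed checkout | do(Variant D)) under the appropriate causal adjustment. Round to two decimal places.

Variant D is higher inside every user tenure stratum but Variant U is higher in aggregate. Whether to stratify depends on how user tenure relates to the variant.
Because the variant influences user tenure, user tenure is a post-treatment mediator, not a confounder. Stratifying on it would bias the estimate; the causal effect is the crude pooled difference.
The causal difference is the pooled difference: 0.364 − 0.258 = +0.106.

+0.11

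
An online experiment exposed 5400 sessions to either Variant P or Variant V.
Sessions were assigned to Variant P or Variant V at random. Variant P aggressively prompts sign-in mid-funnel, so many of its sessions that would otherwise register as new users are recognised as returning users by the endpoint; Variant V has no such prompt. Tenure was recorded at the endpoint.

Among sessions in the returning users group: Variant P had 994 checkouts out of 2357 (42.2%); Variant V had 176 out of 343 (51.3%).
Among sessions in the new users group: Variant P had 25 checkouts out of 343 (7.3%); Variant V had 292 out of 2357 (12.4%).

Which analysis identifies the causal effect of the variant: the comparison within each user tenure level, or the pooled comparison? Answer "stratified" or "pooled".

pooled

User tenure here is a post-treatment variable shaped by the variant; conditioning on it would introduce bias rather than remove it. The overall comparison is the causal one.
Pooled: Variant P 37.7% vs Variant V 17.3%; Variant P is higher overall.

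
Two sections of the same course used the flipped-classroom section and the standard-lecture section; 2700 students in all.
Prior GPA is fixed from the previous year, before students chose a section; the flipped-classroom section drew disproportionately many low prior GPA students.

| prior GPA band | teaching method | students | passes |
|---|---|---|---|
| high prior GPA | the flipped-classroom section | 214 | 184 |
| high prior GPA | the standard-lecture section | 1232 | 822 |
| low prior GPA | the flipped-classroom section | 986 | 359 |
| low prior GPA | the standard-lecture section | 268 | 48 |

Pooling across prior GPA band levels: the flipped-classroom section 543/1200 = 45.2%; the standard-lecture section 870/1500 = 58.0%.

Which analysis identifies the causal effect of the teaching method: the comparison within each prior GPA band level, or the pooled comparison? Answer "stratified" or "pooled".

the flipped-classroom section is higher inside every prior GPA band stratum but the standard-lecture section is higher in aggregate. Whether to stratify depends on how prior GPA band relates to the teaching method.
Prior GPA band is set before the teaching method has any effect — it is not caused by the teaching method — and it independently drives the outcome. That makes it a confounder, so the causal comparison is within prior GPA band levels.
Within each level — high prior GPA: 86.0% vs 66.7%; low prior GPA: 36.4% vs 17.9% — the flipped-classroom section is higher every time.

stratified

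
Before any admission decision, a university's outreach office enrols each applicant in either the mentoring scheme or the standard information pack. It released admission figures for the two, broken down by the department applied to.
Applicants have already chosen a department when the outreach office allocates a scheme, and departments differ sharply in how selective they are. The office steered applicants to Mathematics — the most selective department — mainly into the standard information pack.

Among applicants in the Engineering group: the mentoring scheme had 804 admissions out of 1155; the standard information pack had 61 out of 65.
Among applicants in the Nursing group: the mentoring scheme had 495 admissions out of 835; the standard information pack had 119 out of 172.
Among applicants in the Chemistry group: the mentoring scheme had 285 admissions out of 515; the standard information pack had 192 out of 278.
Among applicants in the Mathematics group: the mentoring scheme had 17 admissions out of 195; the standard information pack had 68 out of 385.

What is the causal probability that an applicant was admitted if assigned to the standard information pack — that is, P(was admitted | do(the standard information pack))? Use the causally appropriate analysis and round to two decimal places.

0.69

Department satisfies the back-door criterion: it is not a descendant of the outreach scheme, and it blocks the spurious path from outreach scheme to outcome. Adjusting for it (i.e., using the within-department rates) gives the causal effect.
Standardising the standard information pack to the population department mix: 0.339·61/65 + 0.280·119/172 + 0.220·192/278 + 0.161·68/385 = 0.692.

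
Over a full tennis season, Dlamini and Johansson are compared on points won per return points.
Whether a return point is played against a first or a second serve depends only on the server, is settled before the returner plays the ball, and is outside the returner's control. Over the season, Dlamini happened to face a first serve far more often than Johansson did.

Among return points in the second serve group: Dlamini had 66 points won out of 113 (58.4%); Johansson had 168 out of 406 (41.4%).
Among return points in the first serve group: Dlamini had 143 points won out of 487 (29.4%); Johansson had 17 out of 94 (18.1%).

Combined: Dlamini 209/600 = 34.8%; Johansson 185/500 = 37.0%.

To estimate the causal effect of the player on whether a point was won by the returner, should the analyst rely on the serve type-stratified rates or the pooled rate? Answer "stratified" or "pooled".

Serve type satisfies the back-door criterion: it is not a descendant of the player, and it blocks the spurious path from player to outcome. Adjusting for it (i.e., using the within-serve type rates) gives the causal effect.
Within each level — second serve: 58.4% vs 41.4%; first serve: 29.4% vs 18.1% — Dlamini is higher every time.

stratified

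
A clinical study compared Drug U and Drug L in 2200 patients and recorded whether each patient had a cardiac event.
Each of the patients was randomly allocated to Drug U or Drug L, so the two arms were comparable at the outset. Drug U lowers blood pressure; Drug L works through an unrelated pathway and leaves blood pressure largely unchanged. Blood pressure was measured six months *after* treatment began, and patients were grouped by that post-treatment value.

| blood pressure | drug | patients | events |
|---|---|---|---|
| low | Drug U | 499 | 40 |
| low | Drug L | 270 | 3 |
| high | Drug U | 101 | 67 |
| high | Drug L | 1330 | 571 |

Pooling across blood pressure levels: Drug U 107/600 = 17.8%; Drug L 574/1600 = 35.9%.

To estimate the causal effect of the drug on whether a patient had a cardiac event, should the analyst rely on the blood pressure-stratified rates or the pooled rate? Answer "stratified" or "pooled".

Drug L is lower inside every blood pressure stratum but Drug U is lower in aggregate. Whether to stratify depends on how blood pressure relates to the drug.
The distribution of blood pressure is itself part of what the drug does — it is an intermediate outcome. Holding it fixed would remove that part of the effect; the total effect is the pooled difference.
Pooled: Drug U 17.8% vs Drug L 35.9%; Drug U is lower overall.

pooled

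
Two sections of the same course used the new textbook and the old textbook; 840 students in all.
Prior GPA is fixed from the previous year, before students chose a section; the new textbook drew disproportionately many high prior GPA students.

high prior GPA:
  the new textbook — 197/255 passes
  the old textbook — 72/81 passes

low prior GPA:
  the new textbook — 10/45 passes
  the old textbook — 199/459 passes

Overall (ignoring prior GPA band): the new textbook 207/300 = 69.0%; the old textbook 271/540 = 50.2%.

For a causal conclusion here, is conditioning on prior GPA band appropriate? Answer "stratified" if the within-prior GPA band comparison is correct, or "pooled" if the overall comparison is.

stratified

Nothing the teaching method does changes prior GPA band; the imbalance is an allocation artefact. With prior GPA band also predicting the outcome, the pooled figure is confounded, and the within-stratum comparison is the causal one.
Within each level — high prior GPA: 77.3% vs 88.9%; low prior GPA: 22.2% vs 43.4% — the old textbook is higher every time.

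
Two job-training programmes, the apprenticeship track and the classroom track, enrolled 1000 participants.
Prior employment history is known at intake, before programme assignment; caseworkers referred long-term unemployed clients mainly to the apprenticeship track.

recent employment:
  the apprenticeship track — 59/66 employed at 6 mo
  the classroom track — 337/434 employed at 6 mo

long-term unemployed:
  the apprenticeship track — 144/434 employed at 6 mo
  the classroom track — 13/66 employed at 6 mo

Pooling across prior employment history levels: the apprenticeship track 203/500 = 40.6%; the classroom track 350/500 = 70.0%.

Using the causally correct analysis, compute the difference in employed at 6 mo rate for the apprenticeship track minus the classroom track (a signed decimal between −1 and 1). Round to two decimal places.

+0.13

Prior employment history is set before the programme has any effect — it is not caused by the programme — and it independently drives the outcome. That makes it a confounder, so the causal comparison is within prior employment history levels.
Adjusting over the population distribution of prior employment history: 0.500·(0.894−0.776) + 0.500·(0.332−0.197) = +0.126.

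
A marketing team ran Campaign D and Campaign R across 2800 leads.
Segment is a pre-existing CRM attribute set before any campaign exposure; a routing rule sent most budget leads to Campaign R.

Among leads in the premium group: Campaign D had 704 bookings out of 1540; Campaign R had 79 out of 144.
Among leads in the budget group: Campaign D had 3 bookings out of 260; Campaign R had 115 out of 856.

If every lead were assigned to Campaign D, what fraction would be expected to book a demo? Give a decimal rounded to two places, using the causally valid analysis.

0.28

Since customer segment is a pre-existing factor (not a product of the campaign) and it affects the outcome on its own, it is a confounder. The stratified rates, not the pooled rate, identify the causal effect.
Standardising Campaign D to the population customer segment mix: 0.601·704/1540 + 0.399·3/260 = 0.280.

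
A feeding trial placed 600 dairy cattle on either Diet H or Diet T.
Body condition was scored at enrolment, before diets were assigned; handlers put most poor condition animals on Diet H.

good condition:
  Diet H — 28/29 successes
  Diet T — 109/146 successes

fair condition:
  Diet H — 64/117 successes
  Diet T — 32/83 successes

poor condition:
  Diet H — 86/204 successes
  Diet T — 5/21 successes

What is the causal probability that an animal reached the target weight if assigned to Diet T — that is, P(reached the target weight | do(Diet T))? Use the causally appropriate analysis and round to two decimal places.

The starting body condition-specific comparison favours Diet H throughout, but the pooled figures favour Diet T. The question is whether to condition on starting body condition.
The imbalance in starting body condition arose from how dairy cattle were allocated, not from anything the diet did; and starting body condition independently affects the outcome. The pooled gap is confounded — condition on starting body condition.
Standardising Diet T to the population starting body condition mix: 0.292·109/146 + 0.333·32/83 + 0.375·5/21 = 0.436.

0.44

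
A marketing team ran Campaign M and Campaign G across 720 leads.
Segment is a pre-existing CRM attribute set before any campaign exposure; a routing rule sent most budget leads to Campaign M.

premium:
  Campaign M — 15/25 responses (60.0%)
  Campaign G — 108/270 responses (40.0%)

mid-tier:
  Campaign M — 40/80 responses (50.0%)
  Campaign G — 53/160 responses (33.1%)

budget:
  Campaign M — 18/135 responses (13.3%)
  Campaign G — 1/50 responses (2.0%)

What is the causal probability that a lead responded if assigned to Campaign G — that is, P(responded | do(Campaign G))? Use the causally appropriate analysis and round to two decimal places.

0.28

The customer segment-specific comparison favours Campaign M throughout, but the pooled figures favour Campaign G. The question is whether to condition on customer segment.
Customer segment differs across campaigns for reasons unrelated to any effect of the campaign itself, and it separately predicts the outcome — a classic confounder. We must compare within customer segment levels.
Standardising Campaign G to the population customer segment mix: 0.410·108/270 + 0.333·53/160 + 0.257·1/50 = 0.279.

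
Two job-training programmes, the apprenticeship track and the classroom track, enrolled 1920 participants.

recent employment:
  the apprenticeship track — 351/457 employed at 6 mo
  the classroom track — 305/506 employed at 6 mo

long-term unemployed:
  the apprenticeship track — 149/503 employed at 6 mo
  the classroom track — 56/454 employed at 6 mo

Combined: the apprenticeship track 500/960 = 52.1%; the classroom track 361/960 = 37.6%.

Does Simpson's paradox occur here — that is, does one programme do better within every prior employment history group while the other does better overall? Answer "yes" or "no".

Within each prior employment history level (recent employment 76.8% vs 60.3%; long-term unemployed 29.6% vs 12.3%), the apprenticeship track has the higher rate every time. Pooled: 52.1% vs 37.6% — the apprenticeship track has the higher rate overall. They agree.

no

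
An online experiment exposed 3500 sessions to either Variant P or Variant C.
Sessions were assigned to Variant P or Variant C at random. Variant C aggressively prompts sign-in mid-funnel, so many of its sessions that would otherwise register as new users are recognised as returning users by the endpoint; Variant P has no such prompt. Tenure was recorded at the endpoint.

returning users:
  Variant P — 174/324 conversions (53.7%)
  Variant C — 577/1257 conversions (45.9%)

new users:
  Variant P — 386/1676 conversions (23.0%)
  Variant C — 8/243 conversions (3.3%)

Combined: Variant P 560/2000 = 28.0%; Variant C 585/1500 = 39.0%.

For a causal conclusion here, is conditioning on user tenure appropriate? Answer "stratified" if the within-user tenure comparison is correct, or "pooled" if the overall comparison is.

pooled

The user tenure-specific comparison favours Variant P throughout, but the pooled figures favour Variant C. The question is whether to condition on user tenure.
The distribution of user tenure is itself part of what the variant does — it is an intermediate outcome. Holding it fixed would remove that part of the effect; the total effect is the pooled difference.
Pooled: Variant P 28.0% vs Variant C 39.0%; Variant C is higher overall.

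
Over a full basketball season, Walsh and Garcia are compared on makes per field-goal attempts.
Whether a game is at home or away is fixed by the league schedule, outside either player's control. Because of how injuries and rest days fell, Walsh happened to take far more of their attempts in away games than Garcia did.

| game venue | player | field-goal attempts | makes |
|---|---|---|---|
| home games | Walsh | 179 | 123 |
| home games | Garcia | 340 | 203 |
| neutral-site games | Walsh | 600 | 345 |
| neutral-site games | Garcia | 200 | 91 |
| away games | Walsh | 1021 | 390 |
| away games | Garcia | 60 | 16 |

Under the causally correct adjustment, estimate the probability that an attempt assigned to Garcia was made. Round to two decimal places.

0.40

The game venue-specific comparison favours Walsh throughout, but the pooled figures favour Garcia. The question is whether to condition on game venue.
The imbalance in game venue arose from how field-goal attempts were allocated, not from anything the player did; and game venue independently affects the outcome. The pooled gap is confounded — condition on game venue.
Standardising Garcia to the population game venue mix: 0.216·203/340 + 0.333·91/200 + 0.450·16/60 = 0.401.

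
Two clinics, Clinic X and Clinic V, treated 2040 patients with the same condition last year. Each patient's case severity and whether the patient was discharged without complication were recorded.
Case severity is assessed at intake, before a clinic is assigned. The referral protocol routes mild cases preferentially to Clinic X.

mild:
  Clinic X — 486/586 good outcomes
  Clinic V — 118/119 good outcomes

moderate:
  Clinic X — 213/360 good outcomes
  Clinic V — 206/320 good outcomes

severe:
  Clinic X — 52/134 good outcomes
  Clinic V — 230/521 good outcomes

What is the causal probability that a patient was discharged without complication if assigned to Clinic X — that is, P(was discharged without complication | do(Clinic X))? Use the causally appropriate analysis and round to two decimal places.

Here case severity is a common cause — it drives both which clinic a case falls under and the outcome. The crude comparison mixes populations; the stratum-specific rates are the causally relevant ones.
Standardising Clinic X to the population case severity mix: 0.346·486/586 + 0.333·213/360 + 0.321·52/134 = 0.608.

0.61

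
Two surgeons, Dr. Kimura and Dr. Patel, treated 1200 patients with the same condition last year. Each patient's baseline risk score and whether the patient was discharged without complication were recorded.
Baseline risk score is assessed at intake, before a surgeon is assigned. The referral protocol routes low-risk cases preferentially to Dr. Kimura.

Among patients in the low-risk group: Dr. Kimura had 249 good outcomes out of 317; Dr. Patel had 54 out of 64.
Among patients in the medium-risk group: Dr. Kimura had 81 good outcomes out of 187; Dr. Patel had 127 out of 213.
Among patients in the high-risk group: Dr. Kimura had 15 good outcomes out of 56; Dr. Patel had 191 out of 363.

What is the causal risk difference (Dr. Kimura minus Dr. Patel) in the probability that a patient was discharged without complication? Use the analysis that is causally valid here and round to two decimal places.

The baseline risk score-specific comparison favours Dr. Patel throughout, but the pooled figures favour Dr. Kimura. The question is whether to condition on baseline risk score.
Here baseline risk score is a common cause — it drives both which surgeon a case falls under and the outcome. The crude comparison mixes populations; the stratum-specific rates are the causally relevant ones.
Adjusting over the population distribution of baseline risk score: 0.318·(0.785−0.844) + 0.333·(0.433−0.596) + 0.349·(0.268−0.526) = -0.163.

-0.16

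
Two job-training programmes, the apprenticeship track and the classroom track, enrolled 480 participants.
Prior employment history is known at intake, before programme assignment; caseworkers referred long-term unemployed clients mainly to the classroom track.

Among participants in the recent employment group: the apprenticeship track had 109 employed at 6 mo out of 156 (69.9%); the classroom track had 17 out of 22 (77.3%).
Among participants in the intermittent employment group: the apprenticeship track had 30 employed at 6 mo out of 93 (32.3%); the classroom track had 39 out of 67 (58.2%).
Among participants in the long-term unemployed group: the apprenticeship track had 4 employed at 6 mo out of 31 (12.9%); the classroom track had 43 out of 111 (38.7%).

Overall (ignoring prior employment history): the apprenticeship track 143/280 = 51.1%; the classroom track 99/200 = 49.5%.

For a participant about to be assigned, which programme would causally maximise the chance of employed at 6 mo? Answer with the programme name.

the classroom track

Prior employment history satisfies the back-door criterion: it is not a descendant of the programme, and it blocks the spurious path from programme to outcome. Adjusting for it (i.e., using the within-prior employment history rates) gives the causal effect.
Within each level — recent employment: 69.9% vs 77.3%; intermittent employment: 32.3% vs 58.2%; long-term unemployed: 12.9% vs 38.7% — the classroom track is higher every time.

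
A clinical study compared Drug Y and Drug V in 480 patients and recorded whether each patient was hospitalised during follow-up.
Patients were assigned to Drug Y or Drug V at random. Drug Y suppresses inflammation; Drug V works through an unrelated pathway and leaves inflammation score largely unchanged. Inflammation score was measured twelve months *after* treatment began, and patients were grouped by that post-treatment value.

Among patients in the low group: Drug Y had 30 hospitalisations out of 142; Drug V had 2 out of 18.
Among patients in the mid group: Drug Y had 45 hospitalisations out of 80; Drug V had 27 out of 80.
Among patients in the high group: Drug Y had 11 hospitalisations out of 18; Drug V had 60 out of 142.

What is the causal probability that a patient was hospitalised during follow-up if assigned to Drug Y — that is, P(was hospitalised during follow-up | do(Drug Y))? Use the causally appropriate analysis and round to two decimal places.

Inflammation score is downstream of the drug. One should not condition on a consequence of treatment, so the overall rates are the right comparison.
So P(outcome | do(Drug Y)) is just the pooled rate for Drug Y: 86/240 = 0.358.

0.36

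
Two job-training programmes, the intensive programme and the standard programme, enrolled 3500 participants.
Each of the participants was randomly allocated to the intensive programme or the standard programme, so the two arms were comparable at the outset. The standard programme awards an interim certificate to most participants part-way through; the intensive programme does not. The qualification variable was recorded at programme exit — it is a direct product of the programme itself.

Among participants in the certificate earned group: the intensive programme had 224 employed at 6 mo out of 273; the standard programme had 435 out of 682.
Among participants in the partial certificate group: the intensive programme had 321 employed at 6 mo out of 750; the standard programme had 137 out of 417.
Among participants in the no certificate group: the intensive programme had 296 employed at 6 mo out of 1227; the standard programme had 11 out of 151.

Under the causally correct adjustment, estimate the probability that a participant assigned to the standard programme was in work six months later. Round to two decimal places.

the intensive programme is higher inside every qualification attained during the programme stratum but the standard programme is higher in aggregate. Whether to stratify depends on how qualification attained during the programme relates to the programme.
Qualification attained during the programme lies on the pathway programme → qualification attained during the programme → outcome, so adjusting for it blocks the indirect effect. For the total causal effect of programme, use the unadjusted pooled rates.
So P(outcome | do(the standard programme)) is just the pooled rate for the standard programme: 583/1250 = 0.466.

0.47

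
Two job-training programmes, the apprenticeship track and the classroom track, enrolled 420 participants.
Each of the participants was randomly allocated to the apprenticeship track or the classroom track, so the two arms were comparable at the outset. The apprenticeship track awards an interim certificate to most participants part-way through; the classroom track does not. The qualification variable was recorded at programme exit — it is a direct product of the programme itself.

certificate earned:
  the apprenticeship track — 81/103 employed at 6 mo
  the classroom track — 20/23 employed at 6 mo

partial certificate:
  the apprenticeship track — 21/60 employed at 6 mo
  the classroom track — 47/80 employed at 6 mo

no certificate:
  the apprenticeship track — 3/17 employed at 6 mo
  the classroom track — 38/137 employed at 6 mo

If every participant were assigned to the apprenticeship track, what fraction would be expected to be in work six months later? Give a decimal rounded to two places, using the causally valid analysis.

Because the programme influences qualification attained during the programme, qualification attained during the programme is a post-treatment mediator, not a confounder. Stratifying on it would bias the estimate; the causal effect is the crude pooled difference.
So P(outcome | do(the apprenticeship track)) is just the pooled rate for the apprenticeship track: 105/180 = 0.583.

0.58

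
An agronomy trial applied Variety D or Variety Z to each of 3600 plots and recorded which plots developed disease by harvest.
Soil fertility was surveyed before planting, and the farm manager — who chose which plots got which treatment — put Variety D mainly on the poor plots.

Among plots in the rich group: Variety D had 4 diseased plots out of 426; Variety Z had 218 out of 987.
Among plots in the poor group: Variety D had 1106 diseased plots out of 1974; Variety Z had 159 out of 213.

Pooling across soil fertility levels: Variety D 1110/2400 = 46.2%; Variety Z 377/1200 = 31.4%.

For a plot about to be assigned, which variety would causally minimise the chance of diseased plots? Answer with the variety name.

Variety D

The imbalance in soil fertility arose from how plots were allocated, not from anything the variety did; and soil fertility independently affects the outcome. The pooled gap is confounded — condition on soil fertility.
Within each level — rich: 0.9% vs 22.1%; poor: 56.0% vs 74.6% — Variety D is lower every time.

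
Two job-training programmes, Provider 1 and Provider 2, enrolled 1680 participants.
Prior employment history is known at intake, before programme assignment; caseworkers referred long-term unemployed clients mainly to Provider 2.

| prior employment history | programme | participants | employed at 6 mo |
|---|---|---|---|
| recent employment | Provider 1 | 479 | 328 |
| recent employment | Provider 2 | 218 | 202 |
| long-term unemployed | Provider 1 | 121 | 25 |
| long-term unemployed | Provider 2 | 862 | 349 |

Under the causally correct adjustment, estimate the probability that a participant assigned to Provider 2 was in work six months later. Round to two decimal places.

Prior employment history differs across programmes for reasons unrelated to any effect of the programme itself, and it separately predicts the outcome — a classic confounder. We must compare within prior employment history levels.
Standardising Provider 2 to the population prior employment history mix: 0.415·202/218 + 0.585·349/862 = 0.621.

0.62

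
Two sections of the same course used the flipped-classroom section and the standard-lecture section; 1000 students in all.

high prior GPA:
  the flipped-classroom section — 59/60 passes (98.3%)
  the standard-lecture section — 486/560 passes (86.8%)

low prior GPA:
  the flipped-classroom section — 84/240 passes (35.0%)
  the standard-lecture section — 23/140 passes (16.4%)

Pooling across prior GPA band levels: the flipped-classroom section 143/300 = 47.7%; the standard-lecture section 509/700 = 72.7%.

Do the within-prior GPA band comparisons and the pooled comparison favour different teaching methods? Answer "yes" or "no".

Within each prior GPA band level (high prior GPA 98.3% vs 86.8%; low prior GPA 35.0% vs 16.4%), the flipped-classroom section has the higher rate every time. Pooled: 47.7% vs 72.7% — the standard-lecture section has the higher rate overall. The two comparisons disagree.

yes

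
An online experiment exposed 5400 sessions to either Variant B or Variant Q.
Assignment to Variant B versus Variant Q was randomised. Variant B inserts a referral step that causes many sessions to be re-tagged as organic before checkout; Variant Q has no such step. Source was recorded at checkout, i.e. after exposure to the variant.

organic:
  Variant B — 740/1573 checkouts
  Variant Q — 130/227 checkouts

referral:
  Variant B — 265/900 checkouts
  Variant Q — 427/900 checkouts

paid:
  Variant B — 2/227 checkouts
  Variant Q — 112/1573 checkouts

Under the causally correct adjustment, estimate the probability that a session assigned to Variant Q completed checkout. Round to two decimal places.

0.25

Variant Q is higher inside every traffic source stratum but Variant B is higher in aggregate. Whether to stratify depends on how traffic source relates to the variant.
Traffic source is recorded after the variant and is itself shifted by it — it sits on the causal path from variant to outcome. Conditioning on a mediator would strip out part of the effect we want; the pooled comparison gives the total causal effect.
So P(outcome | do(Variant Q)) is just the pooled rate for Variant Q: 669/2700 = 0.248.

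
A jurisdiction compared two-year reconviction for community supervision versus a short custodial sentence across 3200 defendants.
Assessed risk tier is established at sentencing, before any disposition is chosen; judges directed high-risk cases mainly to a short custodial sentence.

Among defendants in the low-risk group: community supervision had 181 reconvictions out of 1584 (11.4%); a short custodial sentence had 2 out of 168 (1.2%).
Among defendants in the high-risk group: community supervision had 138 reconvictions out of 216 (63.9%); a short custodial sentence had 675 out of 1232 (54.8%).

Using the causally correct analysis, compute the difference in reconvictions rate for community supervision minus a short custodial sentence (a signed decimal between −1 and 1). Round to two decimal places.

+0.10

a short custodial sentence is lower inside every assessed risk tier stratum but community supervision is lower in aggregate. Whether to stratify depends on how assessed risk tier relates to the disposition.
Assessed risk tier differs across dispositions for reasons unrelated to any effect of the disposition itself, and it separately predicts the outcome — a classic confounder. We must compare within assessed risk tier levels.
Adjusting over the population distribution of assessed risk tier: 0.547·(0.114−0.012) + 0.453·(0.639−0.548) = +0.097.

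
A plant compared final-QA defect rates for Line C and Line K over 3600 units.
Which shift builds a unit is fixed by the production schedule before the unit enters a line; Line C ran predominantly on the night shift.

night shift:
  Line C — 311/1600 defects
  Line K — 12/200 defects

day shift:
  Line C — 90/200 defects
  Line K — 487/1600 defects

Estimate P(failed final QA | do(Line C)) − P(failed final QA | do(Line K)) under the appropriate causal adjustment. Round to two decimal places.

+0.14

Shift is set before the line has any effect — it is not caused by the line — and it independently drives the outcome. That makes it a confounder, so the causal comparison is within shift levels.
Adjusting over the population distribution of shift: 0.500·(0.194−0.060) + 0.500·(0.450−0.304) = +0.140.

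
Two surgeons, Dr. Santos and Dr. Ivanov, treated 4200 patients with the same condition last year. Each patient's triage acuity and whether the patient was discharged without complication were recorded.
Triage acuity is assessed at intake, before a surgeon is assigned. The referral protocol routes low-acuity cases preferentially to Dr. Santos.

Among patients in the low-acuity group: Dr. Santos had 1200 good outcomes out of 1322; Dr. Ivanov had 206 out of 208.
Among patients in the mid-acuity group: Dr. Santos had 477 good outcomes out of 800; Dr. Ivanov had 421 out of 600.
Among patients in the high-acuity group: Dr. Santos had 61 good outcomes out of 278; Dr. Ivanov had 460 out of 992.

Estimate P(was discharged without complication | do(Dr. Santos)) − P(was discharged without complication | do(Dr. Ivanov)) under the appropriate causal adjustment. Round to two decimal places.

Triage acuity is set before the surgeon has any effect — it is not caused by the surgeon — and it independently drives the outcome. That makes it a confounder, so the causal comparison is within triage acuity levels.
Adjusting over the population distribution of triage acuity: 0.364·(0.908−0.990) + 0.333·(0.596−0.702) + 0.302·(0.219−0.464) = -0.139.

-0.14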